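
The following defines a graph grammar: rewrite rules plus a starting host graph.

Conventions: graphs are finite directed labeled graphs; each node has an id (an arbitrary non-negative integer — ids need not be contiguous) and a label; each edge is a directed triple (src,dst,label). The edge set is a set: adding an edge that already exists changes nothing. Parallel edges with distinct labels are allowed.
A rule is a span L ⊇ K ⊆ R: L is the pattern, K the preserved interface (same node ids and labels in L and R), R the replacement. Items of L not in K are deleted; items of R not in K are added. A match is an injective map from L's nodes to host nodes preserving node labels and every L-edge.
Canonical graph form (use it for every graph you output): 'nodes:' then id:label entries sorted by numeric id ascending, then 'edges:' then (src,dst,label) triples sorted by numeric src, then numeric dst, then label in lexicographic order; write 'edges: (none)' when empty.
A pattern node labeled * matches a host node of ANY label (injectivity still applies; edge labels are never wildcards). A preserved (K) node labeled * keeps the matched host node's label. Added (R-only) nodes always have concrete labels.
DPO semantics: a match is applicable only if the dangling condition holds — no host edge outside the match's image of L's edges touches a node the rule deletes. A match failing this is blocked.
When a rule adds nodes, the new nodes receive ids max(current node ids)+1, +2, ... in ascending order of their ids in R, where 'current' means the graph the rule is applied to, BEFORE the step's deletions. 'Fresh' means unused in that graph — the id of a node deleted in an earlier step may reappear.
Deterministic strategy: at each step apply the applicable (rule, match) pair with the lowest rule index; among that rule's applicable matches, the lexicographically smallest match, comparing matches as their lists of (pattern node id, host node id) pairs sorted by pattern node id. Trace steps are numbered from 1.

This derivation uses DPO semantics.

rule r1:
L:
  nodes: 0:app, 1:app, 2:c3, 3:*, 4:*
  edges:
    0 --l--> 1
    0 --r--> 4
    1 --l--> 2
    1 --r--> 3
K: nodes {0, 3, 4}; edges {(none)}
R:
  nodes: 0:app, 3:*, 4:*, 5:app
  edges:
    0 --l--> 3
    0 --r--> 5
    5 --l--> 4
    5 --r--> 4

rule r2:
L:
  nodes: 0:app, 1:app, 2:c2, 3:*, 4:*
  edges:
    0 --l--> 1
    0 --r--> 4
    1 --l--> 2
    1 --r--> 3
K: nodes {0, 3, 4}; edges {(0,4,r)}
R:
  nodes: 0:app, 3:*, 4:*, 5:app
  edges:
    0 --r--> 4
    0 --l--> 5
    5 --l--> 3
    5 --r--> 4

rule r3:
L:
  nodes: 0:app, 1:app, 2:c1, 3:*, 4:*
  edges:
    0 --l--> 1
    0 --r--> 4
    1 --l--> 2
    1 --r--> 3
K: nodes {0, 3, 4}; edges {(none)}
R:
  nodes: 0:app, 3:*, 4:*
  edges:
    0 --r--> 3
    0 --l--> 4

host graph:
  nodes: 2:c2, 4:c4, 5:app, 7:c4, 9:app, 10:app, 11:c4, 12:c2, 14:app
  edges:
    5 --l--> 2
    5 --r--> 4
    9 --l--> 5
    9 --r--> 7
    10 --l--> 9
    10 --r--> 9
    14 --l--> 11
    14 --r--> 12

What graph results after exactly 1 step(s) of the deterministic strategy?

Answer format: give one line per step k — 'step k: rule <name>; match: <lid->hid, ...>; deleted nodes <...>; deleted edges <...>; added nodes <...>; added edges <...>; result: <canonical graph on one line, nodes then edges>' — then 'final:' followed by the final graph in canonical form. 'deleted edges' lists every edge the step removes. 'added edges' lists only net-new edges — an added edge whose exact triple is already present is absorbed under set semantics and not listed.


step 1: rule r2; match: 0->9, 1->5, 2->2, 3->4, 4->7; deleted nodes 2, 5; deleted edges (5,2,l); (5,4,r); (9,5,l); added nodes 15; added edges (9,15,l); (15,4,l); (15,7,r); result: nodes: 4:c4, 7:c4, 9:app, 10:app, 11:c4, 12:c2, 14:app, 15:app edges: (9,7,r); (9,15,l); (10,9,l); (10,9,r); (14,11,l); (14,12,r); (15,4,l); (15,7,r)
final:
nodes: 4:c4, 7:c4, 9:app, 10:app, 11:c4, 12:c2, 14:app, 15:app
edges: (9,7,r); (9,15,l); (10,9,l); (10,9,r); (14,11,l); (14,12,r); (15,4,l); (15,7,r)


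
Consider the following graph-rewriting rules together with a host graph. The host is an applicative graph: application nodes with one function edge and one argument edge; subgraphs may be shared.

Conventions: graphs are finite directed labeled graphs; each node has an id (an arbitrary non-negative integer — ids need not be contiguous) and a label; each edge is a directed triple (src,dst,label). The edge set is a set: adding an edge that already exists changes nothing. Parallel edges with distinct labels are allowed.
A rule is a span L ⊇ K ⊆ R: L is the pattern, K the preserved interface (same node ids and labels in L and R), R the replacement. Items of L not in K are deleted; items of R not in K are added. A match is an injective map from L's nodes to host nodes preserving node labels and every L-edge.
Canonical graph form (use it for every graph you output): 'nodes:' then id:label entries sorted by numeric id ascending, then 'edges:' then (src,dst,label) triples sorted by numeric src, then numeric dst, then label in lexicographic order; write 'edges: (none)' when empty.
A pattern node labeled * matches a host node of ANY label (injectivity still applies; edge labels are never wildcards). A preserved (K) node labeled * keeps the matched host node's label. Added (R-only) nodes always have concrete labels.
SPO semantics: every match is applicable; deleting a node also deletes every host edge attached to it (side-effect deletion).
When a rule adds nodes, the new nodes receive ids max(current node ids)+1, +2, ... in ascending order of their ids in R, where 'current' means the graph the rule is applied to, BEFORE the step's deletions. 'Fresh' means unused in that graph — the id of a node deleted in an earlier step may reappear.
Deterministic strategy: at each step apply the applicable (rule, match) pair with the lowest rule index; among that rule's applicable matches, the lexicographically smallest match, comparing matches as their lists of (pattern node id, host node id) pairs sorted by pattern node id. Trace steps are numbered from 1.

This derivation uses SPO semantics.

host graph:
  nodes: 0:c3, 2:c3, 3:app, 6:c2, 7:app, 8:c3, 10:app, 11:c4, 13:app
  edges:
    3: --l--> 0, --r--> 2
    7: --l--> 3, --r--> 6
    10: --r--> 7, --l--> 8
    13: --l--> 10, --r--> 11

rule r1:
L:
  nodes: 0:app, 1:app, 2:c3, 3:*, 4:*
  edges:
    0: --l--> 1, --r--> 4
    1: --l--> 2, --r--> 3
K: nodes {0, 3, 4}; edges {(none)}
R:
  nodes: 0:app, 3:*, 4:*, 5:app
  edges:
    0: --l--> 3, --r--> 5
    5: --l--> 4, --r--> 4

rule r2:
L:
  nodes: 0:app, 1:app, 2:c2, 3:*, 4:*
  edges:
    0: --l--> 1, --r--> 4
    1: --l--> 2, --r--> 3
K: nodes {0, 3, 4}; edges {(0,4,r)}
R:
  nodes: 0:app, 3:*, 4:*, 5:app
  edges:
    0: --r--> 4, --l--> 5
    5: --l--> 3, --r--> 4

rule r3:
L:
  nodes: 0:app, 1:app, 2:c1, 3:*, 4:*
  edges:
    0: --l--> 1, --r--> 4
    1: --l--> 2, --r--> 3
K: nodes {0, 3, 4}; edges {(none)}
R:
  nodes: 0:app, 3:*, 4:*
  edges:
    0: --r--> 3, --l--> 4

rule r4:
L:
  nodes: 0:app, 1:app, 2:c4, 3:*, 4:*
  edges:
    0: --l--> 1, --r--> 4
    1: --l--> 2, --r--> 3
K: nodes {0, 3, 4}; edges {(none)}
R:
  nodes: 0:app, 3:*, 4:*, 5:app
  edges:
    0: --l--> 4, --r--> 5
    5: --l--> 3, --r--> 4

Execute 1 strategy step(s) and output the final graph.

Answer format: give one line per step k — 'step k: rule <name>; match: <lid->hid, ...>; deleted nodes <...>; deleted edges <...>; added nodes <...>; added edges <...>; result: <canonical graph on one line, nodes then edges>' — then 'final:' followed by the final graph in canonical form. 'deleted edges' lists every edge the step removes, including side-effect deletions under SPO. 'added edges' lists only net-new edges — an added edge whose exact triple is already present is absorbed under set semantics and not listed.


step 1: rule r1; match: 0->7, 1->3, 2->0, 3->2, 4->6; deleted nodes 0, 3; deleted edges (3,0,l); (3,2,r); (7,3,l); (7,6,r); added nodes 14; added edges (7,2,l); (7,14,r); (14,6,l); (14,6,r); result: nodes: 2:c3, 6:c2, 7:app, 8:c3, 10:app, 11:c4, 13:app, 14:app edges: (7,2,l); (7,14,r); (10,7,r); (10,8,l); (13,10,l); (13,11,r); (14,6,l); (14,6,r)
final:
nodes: 2:c3, 6:c2, 7:app, 8:c3, 10:app, 11:c4, 13:app, 14:app
edges: (7,2,l); (7,14,r); (10,7,r); (10,8,l); (13,10,l); (13,11,r); (14,6,l); (14,6,r)


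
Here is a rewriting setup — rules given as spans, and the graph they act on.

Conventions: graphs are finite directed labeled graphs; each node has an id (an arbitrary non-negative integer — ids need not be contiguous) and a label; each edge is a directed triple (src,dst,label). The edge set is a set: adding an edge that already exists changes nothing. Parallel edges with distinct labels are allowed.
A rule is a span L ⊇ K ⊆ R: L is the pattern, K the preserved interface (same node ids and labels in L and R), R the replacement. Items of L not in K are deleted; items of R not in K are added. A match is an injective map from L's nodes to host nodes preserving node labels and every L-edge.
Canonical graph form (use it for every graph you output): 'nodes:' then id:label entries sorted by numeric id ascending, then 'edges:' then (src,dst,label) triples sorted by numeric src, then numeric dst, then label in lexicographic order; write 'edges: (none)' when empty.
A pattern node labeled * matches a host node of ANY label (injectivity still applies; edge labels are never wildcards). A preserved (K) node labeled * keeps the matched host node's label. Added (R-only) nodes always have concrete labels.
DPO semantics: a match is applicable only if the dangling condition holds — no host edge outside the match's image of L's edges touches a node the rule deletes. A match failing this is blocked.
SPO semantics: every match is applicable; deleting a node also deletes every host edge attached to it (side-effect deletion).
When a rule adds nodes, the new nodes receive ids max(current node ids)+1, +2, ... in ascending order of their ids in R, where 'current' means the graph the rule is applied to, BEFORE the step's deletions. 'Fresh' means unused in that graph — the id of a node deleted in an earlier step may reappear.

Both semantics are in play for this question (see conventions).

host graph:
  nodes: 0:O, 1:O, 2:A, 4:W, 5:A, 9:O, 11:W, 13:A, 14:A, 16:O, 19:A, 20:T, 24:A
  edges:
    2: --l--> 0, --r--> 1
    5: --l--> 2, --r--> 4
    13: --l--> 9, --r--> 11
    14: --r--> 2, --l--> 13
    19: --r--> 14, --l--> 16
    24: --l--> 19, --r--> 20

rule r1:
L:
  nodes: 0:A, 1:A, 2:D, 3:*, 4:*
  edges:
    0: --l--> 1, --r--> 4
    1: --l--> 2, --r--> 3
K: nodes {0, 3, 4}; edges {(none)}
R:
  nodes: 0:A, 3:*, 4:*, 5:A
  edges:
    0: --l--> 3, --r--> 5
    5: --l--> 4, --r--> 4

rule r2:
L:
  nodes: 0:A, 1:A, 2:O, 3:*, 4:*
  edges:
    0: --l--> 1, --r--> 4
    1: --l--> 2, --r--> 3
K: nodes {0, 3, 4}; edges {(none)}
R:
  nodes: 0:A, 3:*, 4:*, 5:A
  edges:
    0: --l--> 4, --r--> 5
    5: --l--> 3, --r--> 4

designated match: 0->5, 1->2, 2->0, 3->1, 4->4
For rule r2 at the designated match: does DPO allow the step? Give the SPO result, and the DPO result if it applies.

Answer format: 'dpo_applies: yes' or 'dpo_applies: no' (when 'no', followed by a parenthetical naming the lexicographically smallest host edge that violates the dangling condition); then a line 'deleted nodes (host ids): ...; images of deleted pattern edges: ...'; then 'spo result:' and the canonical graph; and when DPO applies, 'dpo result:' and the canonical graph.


dpo_applies: no
(the rule deletes node 2, which keeps host edge (14,2,r) outside the match image — the dangling condition fails, DPO blocks; SPO proceeds and side-deletes such edges)
deleted nodes (host ids): 0, 2; images of deleted pattern edges: (2,0,l); (2,1,r); (5,2,l); (5,4,r)
spo result:
nodes: 1:O, 4:W, 5:A, 9:O, 11:W, 13:A, 14:A, 16:O, 19:A, 20:T, 24:A, 25:A
edges: (5,4,l); (5,25,r); (13,9,l); (13,11,r); (14,13,l); (19,14,r); (19,16,l); (24,19,l); (24,20,r); (25,1,l); (25,4,r)


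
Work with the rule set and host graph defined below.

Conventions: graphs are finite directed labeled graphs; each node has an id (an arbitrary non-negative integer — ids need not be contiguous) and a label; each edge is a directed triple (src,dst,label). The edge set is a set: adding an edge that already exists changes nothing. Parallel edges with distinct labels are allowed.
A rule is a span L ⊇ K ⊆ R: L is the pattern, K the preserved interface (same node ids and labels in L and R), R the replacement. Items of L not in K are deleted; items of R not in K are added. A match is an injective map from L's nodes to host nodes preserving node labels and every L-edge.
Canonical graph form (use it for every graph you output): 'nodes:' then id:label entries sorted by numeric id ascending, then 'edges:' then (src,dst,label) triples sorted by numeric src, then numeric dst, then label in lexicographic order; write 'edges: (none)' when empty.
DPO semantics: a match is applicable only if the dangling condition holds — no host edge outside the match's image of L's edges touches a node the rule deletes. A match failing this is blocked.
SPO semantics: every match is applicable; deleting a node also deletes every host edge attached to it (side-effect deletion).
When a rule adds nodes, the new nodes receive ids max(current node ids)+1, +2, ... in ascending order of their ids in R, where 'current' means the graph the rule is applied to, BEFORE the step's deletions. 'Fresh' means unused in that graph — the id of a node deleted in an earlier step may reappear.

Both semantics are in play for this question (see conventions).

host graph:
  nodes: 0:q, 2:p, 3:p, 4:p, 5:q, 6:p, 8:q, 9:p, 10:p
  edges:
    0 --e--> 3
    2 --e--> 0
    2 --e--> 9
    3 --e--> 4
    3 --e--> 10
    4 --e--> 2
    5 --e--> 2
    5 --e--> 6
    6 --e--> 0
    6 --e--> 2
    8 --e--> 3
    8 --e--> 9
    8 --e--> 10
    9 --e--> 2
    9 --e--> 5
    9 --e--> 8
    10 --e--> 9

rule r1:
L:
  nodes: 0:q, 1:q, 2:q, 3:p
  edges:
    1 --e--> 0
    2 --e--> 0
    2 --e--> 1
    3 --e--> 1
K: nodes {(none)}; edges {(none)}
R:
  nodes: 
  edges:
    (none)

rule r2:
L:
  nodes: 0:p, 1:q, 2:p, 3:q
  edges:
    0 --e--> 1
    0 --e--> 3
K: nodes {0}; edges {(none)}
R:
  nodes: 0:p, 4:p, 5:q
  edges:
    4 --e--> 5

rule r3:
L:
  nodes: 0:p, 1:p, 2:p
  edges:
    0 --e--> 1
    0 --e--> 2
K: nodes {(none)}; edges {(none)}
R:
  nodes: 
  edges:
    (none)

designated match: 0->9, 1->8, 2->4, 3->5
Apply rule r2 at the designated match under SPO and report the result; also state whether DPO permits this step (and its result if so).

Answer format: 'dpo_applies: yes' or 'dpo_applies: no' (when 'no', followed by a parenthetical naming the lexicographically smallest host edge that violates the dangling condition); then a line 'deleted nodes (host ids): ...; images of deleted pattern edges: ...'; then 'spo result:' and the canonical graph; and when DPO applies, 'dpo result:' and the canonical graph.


dpo_applies: no
(the rule deletes node 4, which keeps host edge (3,4,e) outside the match image — the dangling condition fails, DPO blocks; SPO proceeds and side-deletes such edges)
deleted nodes (host ids): 4, 5, 8; images of deleted pattern edges: (9,5,e); (9,8,e)
spo result:
nodes: 0:q, 2:p, 3:p, 6:p, 9:p, 10:p, 11:p, 12:q
edges: (0,3,e); (2,0,e); (2,9,e); (3,10,e); (6,0,e); (6,2,e); (9,2,e); (10,9,e); (11,12,e)


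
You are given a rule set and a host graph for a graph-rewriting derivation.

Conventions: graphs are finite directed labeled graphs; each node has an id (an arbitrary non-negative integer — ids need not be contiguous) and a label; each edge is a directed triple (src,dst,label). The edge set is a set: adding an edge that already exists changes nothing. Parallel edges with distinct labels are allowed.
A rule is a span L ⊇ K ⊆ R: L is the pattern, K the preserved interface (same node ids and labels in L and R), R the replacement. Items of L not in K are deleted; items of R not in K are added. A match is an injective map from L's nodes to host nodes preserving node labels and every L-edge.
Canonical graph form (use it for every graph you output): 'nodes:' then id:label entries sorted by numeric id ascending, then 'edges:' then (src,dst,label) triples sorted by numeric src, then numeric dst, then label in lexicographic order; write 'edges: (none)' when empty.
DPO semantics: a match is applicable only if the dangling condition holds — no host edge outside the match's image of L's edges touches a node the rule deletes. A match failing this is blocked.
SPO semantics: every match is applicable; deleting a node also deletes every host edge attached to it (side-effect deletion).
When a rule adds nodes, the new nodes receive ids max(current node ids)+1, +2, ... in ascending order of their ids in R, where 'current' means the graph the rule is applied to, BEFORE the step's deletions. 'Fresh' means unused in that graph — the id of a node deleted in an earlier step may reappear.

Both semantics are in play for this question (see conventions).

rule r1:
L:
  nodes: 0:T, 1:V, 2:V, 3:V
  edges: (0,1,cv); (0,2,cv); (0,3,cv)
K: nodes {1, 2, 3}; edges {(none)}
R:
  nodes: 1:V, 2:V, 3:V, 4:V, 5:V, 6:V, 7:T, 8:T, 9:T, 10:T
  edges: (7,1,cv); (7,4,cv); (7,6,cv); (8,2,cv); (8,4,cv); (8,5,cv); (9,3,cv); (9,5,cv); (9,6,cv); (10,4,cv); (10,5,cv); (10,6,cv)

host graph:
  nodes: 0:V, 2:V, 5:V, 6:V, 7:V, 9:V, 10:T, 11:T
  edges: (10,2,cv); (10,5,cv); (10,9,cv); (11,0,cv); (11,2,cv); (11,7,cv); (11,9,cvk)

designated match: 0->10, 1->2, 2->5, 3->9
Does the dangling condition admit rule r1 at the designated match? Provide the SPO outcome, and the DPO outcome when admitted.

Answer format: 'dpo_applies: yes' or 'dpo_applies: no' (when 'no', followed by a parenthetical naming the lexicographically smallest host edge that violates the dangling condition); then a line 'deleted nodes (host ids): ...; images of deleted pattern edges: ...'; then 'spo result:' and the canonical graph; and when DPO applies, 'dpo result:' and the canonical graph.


dpo_applies: yes
deleted nodes (host ids): 10; images of deleted pattern edges: (10,2,cv); (10,5,cv); (10,9,cv)
spo result:
nodes: 0:V, 2:V, 5:V, 6:V, 7:V, 9:V, 11:T, 12:V, 13:V, 14:V, 15:T, 16:T, 17:T, 18:T
edges: (11,0,cv); (11,2,cv); (11,7,cv); (11,9,cvk); (15,2,cv); (15,12,cv); (15,14,cv); (16,5,cv); (16,12,cv); (16,13,cv); (17,9,cv); (17,13,cv); (17,14,cv); (18,12,cv); (18,13,cv); (18,14,cv)
dpo result:
nodes: 0:V, 2:V, 5:V, 6:V, 7:V, 9:V, 11:T, 12:V, 13:V, 14:V, 15:T, 16:T, 17:T, 18:T
edges: (11,0,cv); (11,2,cv); (11,7,cv); (11,9,cvk); (15,2,cv); (15,12,cv); (15,14,cv); (16,5,cv); (16,12,cv); (16,13,cv); (17,9,cv); (17,13,cv); (17,14,cv); (18,12,cv); (18,13,cv); (18,14,cv)


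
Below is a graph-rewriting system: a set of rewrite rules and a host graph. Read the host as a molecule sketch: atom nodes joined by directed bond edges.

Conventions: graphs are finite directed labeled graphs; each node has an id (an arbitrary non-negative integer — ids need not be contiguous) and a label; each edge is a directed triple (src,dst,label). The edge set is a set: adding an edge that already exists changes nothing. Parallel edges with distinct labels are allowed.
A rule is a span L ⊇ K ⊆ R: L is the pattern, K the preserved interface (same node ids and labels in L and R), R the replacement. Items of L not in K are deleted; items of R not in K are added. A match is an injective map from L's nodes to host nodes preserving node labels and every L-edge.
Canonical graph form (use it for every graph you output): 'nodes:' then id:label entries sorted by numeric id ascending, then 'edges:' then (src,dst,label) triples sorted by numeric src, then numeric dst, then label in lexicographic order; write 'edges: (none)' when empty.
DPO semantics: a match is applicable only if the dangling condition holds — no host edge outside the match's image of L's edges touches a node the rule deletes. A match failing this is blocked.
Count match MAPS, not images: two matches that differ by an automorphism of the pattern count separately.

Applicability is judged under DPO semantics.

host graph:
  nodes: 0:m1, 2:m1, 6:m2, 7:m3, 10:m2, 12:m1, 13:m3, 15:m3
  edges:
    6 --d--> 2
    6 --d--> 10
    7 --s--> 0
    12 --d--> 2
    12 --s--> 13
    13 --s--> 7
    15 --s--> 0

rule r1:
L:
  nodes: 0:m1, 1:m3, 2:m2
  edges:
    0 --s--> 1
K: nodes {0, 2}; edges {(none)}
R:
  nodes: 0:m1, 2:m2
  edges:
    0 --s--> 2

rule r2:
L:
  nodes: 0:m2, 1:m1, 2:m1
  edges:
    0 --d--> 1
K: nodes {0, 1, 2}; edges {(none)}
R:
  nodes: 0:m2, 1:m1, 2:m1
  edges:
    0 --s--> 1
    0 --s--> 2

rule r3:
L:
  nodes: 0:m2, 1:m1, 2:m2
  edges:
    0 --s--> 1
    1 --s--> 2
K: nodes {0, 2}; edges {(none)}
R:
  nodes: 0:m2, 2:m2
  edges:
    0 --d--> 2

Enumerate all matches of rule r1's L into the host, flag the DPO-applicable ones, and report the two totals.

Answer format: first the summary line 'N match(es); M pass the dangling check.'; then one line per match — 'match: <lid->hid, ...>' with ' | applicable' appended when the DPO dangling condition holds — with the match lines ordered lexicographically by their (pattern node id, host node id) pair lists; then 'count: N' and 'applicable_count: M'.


2 match(es); 0 pass the dangling check.
match: 0->12, 1->13, 2->6
match: 0->12, 1->13, 2->10
count: 2
applicable_count: 0


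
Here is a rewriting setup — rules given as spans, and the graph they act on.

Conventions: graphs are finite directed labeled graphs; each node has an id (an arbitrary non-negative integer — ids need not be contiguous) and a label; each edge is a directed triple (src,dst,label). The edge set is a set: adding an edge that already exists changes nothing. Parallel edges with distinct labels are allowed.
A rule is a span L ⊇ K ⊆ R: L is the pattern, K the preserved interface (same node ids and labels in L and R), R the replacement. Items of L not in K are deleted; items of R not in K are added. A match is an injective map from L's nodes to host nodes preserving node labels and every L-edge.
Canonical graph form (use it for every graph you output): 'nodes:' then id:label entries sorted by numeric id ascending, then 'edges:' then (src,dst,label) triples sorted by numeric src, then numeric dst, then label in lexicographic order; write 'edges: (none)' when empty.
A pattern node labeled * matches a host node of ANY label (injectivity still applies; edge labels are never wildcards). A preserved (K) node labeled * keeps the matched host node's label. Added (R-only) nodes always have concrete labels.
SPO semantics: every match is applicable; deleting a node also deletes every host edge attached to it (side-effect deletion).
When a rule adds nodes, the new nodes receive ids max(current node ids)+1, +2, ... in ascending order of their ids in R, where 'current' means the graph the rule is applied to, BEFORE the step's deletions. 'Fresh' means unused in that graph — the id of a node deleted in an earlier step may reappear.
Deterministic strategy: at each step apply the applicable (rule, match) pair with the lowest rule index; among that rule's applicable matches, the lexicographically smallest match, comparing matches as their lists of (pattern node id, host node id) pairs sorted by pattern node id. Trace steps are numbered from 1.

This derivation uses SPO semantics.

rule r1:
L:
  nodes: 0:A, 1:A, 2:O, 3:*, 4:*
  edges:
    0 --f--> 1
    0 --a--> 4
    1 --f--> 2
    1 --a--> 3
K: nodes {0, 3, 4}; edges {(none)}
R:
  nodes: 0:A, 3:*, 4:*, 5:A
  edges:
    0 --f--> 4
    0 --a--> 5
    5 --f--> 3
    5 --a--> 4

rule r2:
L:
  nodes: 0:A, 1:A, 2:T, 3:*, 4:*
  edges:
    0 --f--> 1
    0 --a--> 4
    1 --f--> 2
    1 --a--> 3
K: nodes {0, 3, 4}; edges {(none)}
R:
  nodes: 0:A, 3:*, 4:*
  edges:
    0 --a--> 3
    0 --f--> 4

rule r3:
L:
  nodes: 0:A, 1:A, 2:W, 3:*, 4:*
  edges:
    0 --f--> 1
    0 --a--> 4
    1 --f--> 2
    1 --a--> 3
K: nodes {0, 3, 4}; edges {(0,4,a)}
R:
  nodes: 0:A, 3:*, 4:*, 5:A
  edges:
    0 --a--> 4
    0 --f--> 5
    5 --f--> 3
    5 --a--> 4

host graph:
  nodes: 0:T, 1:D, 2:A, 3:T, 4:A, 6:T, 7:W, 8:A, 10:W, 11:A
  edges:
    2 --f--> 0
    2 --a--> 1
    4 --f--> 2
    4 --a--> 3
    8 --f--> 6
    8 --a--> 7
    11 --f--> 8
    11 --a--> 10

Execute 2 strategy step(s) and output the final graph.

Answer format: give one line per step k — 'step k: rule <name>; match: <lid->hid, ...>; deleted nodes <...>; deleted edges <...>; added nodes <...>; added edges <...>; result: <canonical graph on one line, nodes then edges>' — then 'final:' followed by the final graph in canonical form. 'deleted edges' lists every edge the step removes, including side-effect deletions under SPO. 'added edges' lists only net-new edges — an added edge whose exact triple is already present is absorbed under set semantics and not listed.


step 1: rule r2; match: 0->4, 1->2, 2->0, 3->1, 4->3; deleted nodes 0, 2; deleted edges (2,0,f); (2,1,a); (4,2,f); (4,3,a); added nodes (none); added edges (4,1,a); (4,3,f); result: nodes: 1:D, 3:T, 4:A, 6:T, 7:W, 8:A, 10:W, 11:A edges: (4,1,a); (4,3,f); (8,6,f); (8,7,a); (11,8,f); (11,10,a)
step 2: rule r2; match: 0->11, 1->8, 2->6, 3->7, 4->10; deleted nodes 6, 8; deleted edges (8,6,f); (8,7,a); (11,8,f); (11,10,a); added nodes (none); added edges (11,7,a); (11,10,f); result: nodes: 1:D, 3:T, 4:A, 7:W, 10:W, 11:A edges: (4,1,a); (4,3,f); (11,7,a); (11,10,f)
final:
nodes: 1:D, 3:T, 4:A, 7:W, 10:W, 11:A
edges: (4,1,a); (4,3,f); (11,7,a); (11,10,f)


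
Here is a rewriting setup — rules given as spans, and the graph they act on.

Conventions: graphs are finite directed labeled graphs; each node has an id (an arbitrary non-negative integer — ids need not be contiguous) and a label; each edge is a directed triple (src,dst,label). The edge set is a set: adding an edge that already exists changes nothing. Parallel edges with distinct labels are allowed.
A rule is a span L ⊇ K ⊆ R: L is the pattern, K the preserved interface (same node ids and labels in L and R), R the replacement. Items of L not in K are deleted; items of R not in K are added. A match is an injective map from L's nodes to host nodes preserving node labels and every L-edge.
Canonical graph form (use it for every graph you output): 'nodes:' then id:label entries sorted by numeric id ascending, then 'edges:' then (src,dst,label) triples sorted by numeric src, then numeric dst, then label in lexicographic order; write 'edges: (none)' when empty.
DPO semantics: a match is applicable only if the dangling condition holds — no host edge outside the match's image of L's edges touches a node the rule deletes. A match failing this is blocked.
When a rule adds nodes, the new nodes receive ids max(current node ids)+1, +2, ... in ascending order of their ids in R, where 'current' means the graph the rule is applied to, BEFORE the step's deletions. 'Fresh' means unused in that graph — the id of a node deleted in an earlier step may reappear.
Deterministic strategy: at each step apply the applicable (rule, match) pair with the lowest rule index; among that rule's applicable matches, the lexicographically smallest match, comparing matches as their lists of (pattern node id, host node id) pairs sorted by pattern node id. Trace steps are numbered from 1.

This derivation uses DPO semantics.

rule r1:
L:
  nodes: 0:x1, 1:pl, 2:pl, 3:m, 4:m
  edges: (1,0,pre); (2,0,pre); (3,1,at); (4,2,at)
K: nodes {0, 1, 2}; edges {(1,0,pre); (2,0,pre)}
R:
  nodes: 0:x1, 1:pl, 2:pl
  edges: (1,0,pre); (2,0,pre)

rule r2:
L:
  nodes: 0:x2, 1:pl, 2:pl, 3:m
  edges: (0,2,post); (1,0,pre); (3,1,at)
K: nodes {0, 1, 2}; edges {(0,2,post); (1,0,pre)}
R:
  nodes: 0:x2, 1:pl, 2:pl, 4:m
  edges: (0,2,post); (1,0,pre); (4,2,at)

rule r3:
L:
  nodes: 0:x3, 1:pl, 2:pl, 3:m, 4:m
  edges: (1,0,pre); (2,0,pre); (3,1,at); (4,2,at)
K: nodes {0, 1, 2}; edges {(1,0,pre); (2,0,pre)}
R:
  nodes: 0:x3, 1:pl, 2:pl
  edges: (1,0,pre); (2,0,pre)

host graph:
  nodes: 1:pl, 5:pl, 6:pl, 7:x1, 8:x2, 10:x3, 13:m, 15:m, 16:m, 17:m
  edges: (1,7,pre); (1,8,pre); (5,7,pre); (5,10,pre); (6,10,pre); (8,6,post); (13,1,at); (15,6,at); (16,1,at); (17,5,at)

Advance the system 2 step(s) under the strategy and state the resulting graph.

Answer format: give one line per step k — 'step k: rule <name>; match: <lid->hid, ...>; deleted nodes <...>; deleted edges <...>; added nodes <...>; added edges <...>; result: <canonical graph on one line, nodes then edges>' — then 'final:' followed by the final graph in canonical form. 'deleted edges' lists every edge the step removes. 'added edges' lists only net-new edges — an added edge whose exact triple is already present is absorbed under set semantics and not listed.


step 1: rule r1; match: 0->7, 1->1, 2->5, 3->13, 4->17; deleted nodes 13, 17; deleted edges (13,1,at); (17,5,at); added nodes (none); added edges (none); result: nodes: 1:pl, 5:pl, 6:pl, 7:x1, 8:x2, 10:x3, 15:m, 16:m edges: (1,7,pre); (1,8,pre); (5,7,pre); (5,10,pre); (6,10,pre); (8,6,post); (15,6,at); (16,1,at)
step 2: rule r2; match: 0->8, 1->1, 2->6, 3->16; deleted nodes 16; deleted edges (16,1,at); added nodes 17; added edges (17,6,at); result: nodes: 1:pl, 5:pl, 6:pl, 7:x1, 8:x2, 10:x3, 15:m, 17:m edges: (1,7,pre); (1,8,pre); (5,7,pre); (5,10,pre); (6,10,pre); (8,6,post); (15,6,at); (17,6,at)
final:
nodes: 1:pl, 5:pl, 6:pl, 7:x1, 8:x2, 10:x3, 15:m, 17:m
edges: (1,7,pre); (1,8,pre); (5,7,pre); (5,10,pre); (6,10,pre); (8,6,post); (15,6,at); (17,6,at)


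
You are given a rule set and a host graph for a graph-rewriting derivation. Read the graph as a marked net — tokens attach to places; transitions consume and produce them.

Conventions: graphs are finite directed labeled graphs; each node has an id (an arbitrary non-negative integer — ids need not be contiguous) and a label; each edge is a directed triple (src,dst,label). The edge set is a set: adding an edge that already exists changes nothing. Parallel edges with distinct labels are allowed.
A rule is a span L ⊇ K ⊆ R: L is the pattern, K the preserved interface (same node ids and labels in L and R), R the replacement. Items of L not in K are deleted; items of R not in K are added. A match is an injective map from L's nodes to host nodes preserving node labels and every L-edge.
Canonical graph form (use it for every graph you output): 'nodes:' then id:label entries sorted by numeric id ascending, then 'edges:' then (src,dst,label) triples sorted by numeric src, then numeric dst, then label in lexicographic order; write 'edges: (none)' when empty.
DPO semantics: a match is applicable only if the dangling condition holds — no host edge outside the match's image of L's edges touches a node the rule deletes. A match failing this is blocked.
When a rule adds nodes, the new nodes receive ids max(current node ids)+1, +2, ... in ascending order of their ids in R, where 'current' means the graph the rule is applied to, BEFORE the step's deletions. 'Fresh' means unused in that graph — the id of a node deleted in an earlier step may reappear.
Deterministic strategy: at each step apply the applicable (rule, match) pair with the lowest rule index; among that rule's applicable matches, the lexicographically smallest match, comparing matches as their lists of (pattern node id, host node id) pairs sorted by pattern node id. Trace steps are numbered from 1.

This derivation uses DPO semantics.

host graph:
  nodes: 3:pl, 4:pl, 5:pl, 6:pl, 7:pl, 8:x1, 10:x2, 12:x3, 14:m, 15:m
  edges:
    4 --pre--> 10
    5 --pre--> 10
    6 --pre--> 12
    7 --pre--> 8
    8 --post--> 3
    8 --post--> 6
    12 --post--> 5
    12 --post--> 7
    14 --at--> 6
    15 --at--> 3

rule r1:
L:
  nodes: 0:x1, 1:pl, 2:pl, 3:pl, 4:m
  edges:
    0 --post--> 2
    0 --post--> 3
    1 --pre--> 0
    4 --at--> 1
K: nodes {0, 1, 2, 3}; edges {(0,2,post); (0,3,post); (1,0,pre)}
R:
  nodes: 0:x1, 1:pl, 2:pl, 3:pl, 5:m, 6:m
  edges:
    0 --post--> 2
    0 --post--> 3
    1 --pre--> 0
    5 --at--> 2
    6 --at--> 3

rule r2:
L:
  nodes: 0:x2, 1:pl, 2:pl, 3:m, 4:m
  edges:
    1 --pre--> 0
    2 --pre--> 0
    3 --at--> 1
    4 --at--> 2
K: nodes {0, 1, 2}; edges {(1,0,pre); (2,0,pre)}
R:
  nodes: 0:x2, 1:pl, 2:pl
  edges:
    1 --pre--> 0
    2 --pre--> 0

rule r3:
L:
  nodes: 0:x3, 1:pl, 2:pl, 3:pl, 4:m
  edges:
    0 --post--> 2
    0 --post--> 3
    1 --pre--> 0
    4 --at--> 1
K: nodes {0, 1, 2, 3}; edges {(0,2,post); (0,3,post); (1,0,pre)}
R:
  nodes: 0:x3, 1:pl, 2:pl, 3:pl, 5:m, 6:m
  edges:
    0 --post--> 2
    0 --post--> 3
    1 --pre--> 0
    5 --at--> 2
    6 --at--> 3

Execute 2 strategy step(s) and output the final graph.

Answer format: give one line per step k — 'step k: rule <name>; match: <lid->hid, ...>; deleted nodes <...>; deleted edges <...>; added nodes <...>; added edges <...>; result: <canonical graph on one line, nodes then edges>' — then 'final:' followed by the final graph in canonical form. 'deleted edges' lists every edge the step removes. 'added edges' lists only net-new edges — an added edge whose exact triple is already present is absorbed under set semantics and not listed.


step 1: rule r3; match: 0->12, 1->6, 2->5, 3->7, 4->14; deleted nodes 14; deleted edges (14,6,at); added nodes 16, 17; added edges (16,5,at); (17,7,at); result: nodes: 3:pl, 4:pl, 5:pl, 6:pl, 7:pl, 8:x1, 10:x2, 12:x3, 15:m, 16:m, 17:m edges: (4,10,pre); (5,10,pre); (6,12,pre); (7,8,pre); (8,3,post); (8,6,post); (12,5,post); (12,7,post); (15,3,at); (16,5,at); (17,7,at)
step 2: rule r1; match: 0->8, 1->7, 2->3, 3->6, 4->17; deleted nodes 17; deleted edges (17,7,at); added nodes 18, 19; added edges (18,3,at); (19,6,at); result: nodes: 3:pl, 4:pl, 5:pl, 6:pl, 7:pl, 8:x1, 10:x2, 12:x3, 15:m, 16:m, 18:m, 19:m edges: (4,10,pre); (5,10,pre); (6,12,pre); (7,8,pre); (8,3,post); (8,6,post); (12,5,post); (12,7,post); (15,3,at); (16,5,at); (18,3,at); (19,6,at)
final:
nodes: 3:pl, 4:pl, 5:pl, 6:pl, 7:pl, 8:x1, 10:x2, 12:x3, 15:m, 16:m, 18:m, 19:m
edges: (4,10,pre); (5,10,pre); (6,12,pre); (7,8,pre); (8,3,post); (8,6,post); (12,5,post); (12,7,post); (15,3,at); (16,5,at); (18,3,at); (19,6,at)


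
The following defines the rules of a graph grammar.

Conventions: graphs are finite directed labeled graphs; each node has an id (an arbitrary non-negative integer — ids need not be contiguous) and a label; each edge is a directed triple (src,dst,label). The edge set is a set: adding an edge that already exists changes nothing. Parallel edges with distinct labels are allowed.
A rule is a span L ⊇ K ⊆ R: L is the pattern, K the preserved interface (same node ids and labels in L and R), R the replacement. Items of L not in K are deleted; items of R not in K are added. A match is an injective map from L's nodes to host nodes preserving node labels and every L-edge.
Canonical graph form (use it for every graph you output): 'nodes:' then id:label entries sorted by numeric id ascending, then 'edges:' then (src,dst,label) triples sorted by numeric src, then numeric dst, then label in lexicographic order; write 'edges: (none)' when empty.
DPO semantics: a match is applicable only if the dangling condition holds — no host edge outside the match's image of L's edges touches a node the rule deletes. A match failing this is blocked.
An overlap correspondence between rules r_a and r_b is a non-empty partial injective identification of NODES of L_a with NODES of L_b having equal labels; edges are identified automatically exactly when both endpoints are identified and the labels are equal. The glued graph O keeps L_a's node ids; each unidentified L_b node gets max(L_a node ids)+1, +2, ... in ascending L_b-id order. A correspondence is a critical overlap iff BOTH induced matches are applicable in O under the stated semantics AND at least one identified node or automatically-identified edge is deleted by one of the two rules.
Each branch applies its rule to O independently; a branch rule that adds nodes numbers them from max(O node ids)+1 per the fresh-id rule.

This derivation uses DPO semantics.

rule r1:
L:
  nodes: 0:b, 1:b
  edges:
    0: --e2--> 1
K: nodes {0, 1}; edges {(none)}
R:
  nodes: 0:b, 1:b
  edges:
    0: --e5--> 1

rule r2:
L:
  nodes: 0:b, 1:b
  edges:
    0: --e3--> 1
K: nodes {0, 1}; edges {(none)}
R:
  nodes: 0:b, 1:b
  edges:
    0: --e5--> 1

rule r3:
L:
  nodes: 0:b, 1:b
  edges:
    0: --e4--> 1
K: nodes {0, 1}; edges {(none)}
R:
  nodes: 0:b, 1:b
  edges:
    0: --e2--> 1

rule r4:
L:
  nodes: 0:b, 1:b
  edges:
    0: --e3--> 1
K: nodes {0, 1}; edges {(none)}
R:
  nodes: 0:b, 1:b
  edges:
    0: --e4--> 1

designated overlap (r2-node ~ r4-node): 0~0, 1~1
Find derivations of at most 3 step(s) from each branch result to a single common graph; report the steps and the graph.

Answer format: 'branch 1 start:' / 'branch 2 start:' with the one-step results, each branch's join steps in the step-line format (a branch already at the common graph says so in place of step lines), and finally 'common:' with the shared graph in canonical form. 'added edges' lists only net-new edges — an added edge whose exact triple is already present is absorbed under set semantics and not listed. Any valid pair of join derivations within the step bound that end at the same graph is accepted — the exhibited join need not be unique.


branch 1 start:
nodes: 0:b, 1:b
edges: (0,1,e5)
branch 2 start:
nodes: 0:b, 1:b
edges: (0,1,e4)
branch 1: already at the common graph (0 steps)
branch 2 step 1: rule r3; match: 0->0, 1->1; deleted nodes (none); deleted edges (0,1,e4); added nodes (none); added edges (0,1,e2); result: nodes: 0:b, 1:b edges: (0,1,e2)
branch 2 step 2: rule r1; match: 0->0, 1->1; deleted nodes (none); deleted edges (0,1,e2); added nodes (none); added edges (0,1,e5); result: nodes: 0:b, 1:b edges: (0,1,e5)
common:
nodes: 0:b, 1:b
edges: (0,1,e5)


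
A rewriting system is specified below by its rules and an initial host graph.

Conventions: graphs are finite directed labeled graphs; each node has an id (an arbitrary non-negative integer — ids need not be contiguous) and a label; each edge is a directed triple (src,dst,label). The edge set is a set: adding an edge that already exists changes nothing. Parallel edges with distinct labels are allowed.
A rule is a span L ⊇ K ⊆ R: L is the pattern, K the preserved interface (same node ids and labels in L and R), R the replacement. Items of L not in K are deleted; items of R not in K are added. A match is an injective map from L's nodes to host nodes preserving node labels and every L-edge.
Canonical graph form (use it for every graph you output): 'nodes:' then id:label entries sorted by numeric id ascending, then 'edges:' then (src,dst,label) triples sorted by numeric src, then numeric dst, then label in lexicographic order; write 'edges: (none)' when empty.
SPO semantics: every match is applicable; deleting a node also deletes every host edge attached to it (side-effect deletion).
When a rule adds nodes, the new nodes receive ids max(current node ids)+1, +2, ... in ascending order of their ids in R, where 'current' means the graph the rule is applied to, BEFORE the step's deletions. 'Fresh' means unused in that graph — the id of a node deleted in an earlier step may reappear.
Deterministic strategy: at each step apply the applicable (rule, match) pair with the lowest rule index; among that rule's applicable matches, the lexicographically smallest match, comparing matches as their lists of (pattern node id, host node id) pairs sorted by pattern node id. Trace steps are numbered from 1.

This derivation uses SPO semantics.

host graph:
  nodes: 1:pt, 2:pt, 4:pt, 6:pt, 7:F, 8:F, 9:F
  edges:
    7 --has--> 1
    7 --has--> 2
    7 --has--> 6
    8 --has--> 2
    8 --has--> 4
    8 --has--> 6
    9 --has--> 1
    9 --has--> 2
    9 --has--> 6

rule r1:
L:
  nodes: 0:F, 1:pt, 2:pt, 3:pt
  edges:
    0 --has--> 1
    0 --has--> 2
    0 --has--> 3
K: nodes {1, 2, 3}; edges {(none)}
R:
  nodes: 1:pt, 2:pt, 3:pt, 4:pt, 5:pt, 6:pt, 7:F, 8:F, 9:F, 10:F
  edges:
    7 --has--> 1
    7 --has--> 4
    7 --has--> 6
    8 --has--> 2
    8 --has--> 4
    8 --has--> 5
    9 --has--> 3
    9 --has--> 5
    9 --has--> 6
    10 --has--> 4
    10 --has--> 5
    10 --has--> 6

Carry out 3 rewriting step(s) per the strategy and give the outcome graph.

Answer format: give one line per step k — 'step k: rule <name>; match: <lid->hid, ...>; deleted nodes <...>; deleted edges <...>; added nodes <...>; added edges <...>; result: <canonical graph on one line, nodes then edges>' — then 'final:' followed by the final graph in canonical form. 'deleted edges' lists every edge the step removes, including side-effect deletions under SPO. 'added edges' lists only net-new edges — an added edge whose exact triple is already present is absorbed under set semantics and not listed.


step 1: rule r1; match: 0->7, 1->1, 2->2, 3->6; deleted nodes 7; deleted edges (7,1,has); (7,2,has); (7,6,has); added nodes 10, 11, 12, 13, 14, 15, 16; added edges (13,1,has); (13,10,has); (13,12,has); (14,2,has); (14,10,has); (14,11,has); (15,6,has); (15,11,has); (15,12,has); (16,10,has); (16,11,has); (16,12,has); result: nodes: 1:pt, 2:pt, 4:pt, 6:pt, 8:F, 9:F, 10:pt, 11:pt, 12:pt, 13:F, 14:F, 15:F, 16:F edges: (8,2,has); (8,4,has); (8,6,has); (9,1,has); (9,2,has); (9,6,has); (13,1,has); (13,10,has); (13,12,has); (14,2,has); (14,10,has); (14,11,has); (15,6,has); (15,11,has); (15,12,has); (16,10,has); (16,11,has); (16,12,has)
step 2: rule r1; match: 0->8, 1->2, 2->4, 3->6; deleted nodes 8; deleted edges (8,2,has); (8,4,has); (8,6,has); added nodes 17, 18, 19, 20, 21, 22, 23; added edges (20,2,has); (20,17,has); (20,19,has); (21,4,has); (21,17,has); (21,18,has); (22,6,has); (22,18,has); (22,19,has); (23,17,has); (23,18,has); (23,19,has); result: nodes: 1:pt, 2:pt, 4:pt, 6:pt, 9:F, 10:pt, 11:pt, 12:pt, 13:F, 14:F, 15:F, 16:F, 17:pt, 18:pt, 19:pt, 20:F, 21:F, 22:F, 23:F edges: (9,1,has); (9,2,has); (9,6,has); (13,1,has); (13,10,has); (13,12,has); (14,2,has); (14,10,has); (14,11,has); (15,6,has); (15,11,has); (15,12,has); (16,10,has); (16,11,has); (16,12,has); (20,2,has); (20,17,has); (20,19,has); (21,4,has); (21,17,has); (21,18,has); (22,6,has); (22,18,has); (22,19,has); (23,17,has); (23,18,has); (23,19,has)
step 3: rule r1; match: 0->9, 1->1, 2->2, 3->6; deleted nodes 9; deleted edges (9,1,has); (9,2,has); (9,6,has); added nodes 24, 25, 26, 27, 28, 29, 30; added edges (27,1,has); (27,24,has); (27,26,has); (28,2,has); (28,24,has); (28,25,has); (29,6,has); (29,25,has); (29,26,has); (30,24,has); (30,25,has); (30,26,has); result: nodes: 1:pt, 2:pt, 4:pt, 6:pt, 10:pt, 11:pt, 12:pt, 13:F, 14:F, 15:F, 16:F, 17:pt, 18:pt, 19:pt, 20:F, 21:F, 22:F, 23:F, 24:pt, 25:pt, 26:pt, 27:F, 28:F, 29:F, 30:F edges: (13,1,has); (13,10,has); (13,12,has); (14,2,has); (14,10,has); (14,11,has); (15,6,has); (15,11,has); (15,12,has); (16,10,has); (16,11,has); (16,12,has); (20,2,has); (20,17,has); (20,19,has); (21,4,has); (21,17,has); (21,18,has); (22,6,has); (22,18,has); (22,19,has); (23,17,has); (23,18,has); (23,19,has); (27,1,has); (27,24,has); (27,26,has); (28,2,has); (28,24,has); (28,25,has); (29,6,has); (29,25,has); (29,26,has); (30,24,has); (30,25,has); (30,26,has)
final:
nodes: 1:pt, 2:pt, 4:pt, 6:pt, 10:pt, 11:pt, 12:pt, 13:F, 14:F, 15:F, 16:F, 17:pt, 18:pt, 19:pt, 20:F, 21:F, 22:F, 23:F, 24:pt, 25:pt, 26:pt, 27:F, 28:F, 29:F, 30:F
edges: (13,1,has); (13,10,has); (13,12,has); (14,2,has); (14,10,has); (14,11,has); (15,6,has); (15,11,has); (15,12,has); (16,10,has); (16,11,has); (16,12,has); (20,2,has); (20,17,has); (20,19,has); (21,4,has); (21,17,has); (21,18,has); (22,6,has); (22,18,has); (22,19,has); (23,17,has); (23,18,has); (23,19,has); (27,1,has); (27,24,has); (27,26,has); (28,2,has); (28,24,has); (28,25,has); (29,6,has); (29,25,has); (29,26,has); (30,24,has); (30,25,has); (30,26,has)
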